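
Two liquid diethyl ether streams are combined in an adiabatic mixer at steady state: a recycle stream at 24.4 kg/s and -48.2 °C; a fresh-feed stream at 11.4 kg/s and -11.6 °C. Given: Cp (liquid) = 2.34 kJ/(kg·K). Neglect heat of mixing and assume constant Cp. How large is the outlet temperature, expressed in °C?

No heat crosses the boundary, so H_out = H_in.
Σ ṁᵢCp,ᵢTᵢ = 24.4×2.34×-48.2 + 11.4×2.34×-11.6 = -3061.5
Σ ṁᵢCp,ᵢ = 24.4×2.34 + 11.4×2.34 = 83.772
T_out = -3061.5 / 83.772 = -36.545 °C

T_out = -36.5 °C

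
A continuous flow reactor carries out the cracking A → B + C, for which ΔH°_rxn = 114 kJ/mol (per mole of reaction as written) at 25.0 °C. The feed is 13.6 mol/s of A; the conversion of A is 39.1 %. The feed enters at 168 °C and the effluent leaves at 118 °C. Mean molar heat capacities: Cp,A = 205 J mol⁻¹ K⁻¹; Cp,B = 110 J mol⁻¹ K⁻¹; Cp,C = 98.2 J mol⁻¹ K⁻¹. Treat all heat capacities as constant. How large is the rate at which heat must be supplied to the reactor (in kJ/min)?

Extent of reaction ξ = 0.391 × 13.6 = 5.3176 mol/s
Reaction term: ξ·ΔH°_rxn = 5.3176 × 114 = 606.21 kJ/s
Sensible, feed 168→25 °C: -398.68 kJ/s
Outlet flows (mol/s): A 8.2824, B 5.3176, C 5.3176
Sensible, products 25→118 °C: 260.87 kJ/s
Q = ΔH = 468.39 kJ/s = 468.39 kW
Heat supplied = 28103 kJ/min

Q_in = 28100 kJ/min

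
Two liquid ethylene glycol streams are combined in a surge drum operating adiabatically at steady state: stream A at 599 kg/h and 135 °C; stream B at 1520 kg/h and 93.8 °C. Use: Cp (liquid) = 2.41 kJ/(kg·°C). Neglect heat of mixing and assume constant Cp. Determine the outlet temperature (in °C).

Adiabatic, steady state ⇒ Σ ṁᵢCp,ᵢ(T_out − Tᵢ) = 0
T_out = Σ ṁᵢCp,ᵢTᵢ / Σ ṁᵢCp,ᵢ
      = 538490 / 5106.8 = 105.45 °C

T_out = 105 °C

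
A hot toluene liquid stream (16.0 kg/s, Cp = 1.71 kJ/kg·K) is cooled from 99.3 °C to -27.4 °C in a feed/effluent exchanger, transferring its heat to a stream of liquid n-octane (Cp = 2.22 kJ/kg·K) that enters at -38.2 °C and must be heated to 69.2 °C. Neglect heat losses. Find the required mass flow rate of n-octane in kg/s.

ṁ_c = 14.5 kg/s

Heat released by hot stream: Q = 16.0 × 1.71 × (99.3 − -27.4) = 3466.5 kJ/s
Energy balance on cold side (adiabatic exchanger): Q = ṁ_c·Cp_c·(T_c,out − T_c,in)
ṁ_c = 3466.5 / [2.22 × (69.2 − -38.2)] = 14.539 kg/s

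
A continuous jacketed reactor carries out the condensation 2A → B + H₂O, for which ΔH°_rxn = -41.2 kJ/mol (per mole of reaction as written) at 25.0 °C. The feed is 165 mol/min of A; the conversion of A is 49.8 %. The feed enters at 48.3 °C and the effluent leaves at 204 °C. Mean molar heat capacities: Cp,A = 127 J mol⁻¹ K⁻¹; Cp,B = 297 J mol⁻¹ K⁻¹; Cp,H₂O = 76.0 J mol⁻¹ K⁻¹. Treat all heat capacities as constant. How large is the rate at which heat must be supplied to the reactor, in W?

Extent of reaction ξ = 0.498 × 165 / 2 = 41.085 mol/min
Reaction term: ξ·ΔH°_rxn = 41.085 × -41.2 = -1692.7 kJ/min
Sensible, feed 48.3→25 °C: -488.25 kJ/min
Outlet flows (mol/min): A 82.83, B 41.085, H₂O 41.085
Sensible, products 25→204 °C: 4626.1 kJ/min
Q = ΔH = 2445.1 kJ/min = 40.752 kW
Heat supplied = 40752 W

Q_in = 40800 W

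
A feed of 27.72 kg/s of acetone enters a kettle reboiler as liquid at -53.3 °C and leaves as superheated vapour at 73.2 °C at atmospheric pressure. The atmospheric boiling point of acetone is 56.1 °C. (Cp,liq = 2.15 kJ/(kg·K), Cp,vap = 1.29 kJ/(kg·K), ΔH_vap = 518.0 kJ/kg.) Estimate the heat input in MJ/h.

liquid -53.3→56.1 °C: 235.21 kJ/kg
vaporisation at 56.1 °C: 518 kJ/kg
vapour 56.1→73.2 °C: 22.059 kJ/kg
Δh = 235.21 + 518 + 22.059 = 775.27 kJ/kg
Q = ṁ·Δh = 27.72 kg/s × 775.27 kJ/kg = 21490 kJ/s
|Q| = 21490 kW = 77366 MJ/h

Q = 77400 MJ/h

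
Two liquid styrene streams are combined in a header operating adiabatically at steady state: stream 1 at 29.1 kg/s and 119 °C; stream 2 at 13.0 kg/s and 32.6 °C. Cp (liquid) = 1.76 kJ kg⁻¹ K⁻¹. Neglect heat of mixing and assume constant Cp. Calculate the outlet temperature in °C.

No heat crosses the boundary, so H_out = H_in.
T_out = Σ ṁᵢCp,ᵢTᵢ / Σ ṁᵢCp,ᵢ
      = 6840.6 / 74.096 = 92.321 °C

T_out = 92.3 °C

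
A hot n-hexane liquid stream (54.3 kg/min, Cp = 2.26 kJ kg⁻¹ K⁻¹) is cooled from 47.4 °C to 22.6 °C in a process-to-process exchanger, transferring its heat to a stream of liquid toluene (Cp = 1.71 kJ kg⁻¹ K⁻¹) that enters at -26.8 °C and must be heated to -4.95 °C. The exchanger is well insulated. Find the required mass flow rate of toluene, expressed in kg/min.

Heat released by hot stream: Q = 54.3 × 2.26 × (47.4 − 22.6) = 3043.4 kJ/min
Energy balance on cold side (adiabatic exchanger): Q = ṁ_c·Cp_c·(T_c,out − T_c,in)
ṁ_c = 3043.4 / [1.71 × (-4.95 − -26.8)] = 81.454 kg/min

ṁ_c = 81.5 kg/min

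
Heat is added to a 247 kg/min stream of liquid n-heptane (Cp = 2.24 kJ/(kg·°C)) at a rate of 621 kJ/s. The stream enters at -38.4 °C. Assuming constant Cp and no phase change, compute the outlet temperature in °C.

Q = 621 kJ/s = 37260 kJ/min
ΔT = Q/(ṁ·Cp) = 37260/(247×2.24) = 67.344 K
T_out = -38.4 + 67.344 = 28.944 °C

T_out = 28.9 °C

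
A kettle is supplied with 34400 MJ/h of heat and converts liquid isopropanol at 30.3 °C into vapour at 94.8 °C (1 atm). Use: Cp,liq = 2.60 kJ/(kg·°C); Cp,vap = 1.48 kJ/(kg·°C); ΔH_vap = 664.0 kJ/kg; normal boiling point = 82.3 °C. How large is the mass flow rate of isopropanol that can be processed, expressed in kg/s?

Δh = 2.60×(82.3−30.3) + 664.0 + 1.48×(94.8−82.3) = 817.7 kJ/kg
Q = 34400 MJ/h = 9555.6 kJ/s = 9555.6 kJ/s
ṁ = Q/Δh = 9555.6 / 817.7 = 11.686 kg/s

ṁ = 11.7 kg/s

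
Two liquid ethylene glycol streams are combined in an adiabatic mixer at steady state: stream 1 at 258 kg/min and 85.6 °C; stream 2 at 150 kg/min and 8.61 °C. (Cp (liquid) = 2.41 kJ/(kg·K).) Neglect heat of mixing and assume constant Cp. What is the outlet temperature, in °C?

Adiabatic, steady state ⇒ Σ ṁᵢCp,ᵢ(T_out − Tᵢ) = 0
T_out = Σ ṁᵢCp,ᵢTᵢ / Σ ṁᵢCp,ᵢ
      = 56337 / 983.28 = 57.295 °C

T_out = 57.3 °C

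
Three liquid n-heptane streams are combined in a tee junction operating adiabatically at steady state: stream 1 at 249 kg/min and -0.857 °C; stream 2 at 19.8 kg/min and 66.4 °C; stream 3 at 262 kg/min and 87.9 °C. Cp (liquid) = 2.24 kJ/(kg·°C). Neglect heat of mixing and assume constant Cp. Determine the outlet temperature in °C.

Energy balance with Q = 0: Σ ṁᵢCp,ᵢ(T_out − Tᵢ) = 0
T_out = Σ ṁᵢCp,ᵢTᵢ / Σ ṁᵢCp,ᵢ
      = 54054 / 1189 = 45.462 °C

T_out = 45.5 °C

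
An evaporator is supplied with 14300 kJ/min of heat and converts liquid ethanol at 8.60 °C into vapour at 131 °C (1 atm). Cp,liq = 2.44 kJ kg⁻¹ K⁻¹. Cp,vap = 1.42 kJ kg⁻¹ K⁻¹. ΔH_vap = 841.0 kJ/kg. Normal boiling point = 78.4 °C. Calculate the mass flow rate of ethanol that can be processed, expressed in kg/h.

ṁ = 790 kg/h

Δh = 2.44×(78.4−8.60) + 841.0 + 1.42×(131−78.4) = 1086 kJ/kg
Q = 14300 kJ/min = 238.33 kJ/s = 858000 kJ/h
ṁ = Q/Δh = 858000 / 1086 = 790.05 kg/h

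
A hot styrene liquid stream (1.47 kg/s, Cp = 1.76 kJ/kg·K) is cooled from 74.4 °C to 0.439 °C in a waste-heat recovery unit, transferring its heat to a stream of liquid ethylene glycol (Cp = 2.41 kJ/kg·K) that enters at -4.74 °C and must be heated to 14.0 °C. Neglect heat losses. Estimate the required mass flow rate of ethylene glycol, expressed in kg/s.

ṁ_c = 4.24 kg/s

Heat released by hot stream: Q = 1.47 × 1.76 × (74.4 − 0.439) = 191.35 kJ/s
Energy balance on cold side (adiabatic exchanger): Q = ṁ_c·Cp_c·(T_c,out − T_c,in)
ṁ_c = 191.35 / [2.41 × (14.0 − -4.74)] = 4.2369 kg/s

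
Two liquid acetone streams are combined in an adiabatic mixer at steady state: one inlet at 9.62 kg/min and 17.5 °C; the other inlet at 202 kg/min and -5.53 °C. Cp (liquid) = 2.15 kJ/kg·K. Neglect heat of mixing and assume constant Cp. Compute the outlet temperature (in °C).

T_out = -4.48 °C

Adiabatic, steady state ⇒ Σ ṁᵢCp,ᵢ(T_out − Tᵢ) = 0
T_out = Σ ṁᵢCp,ᵢTᵢ / Σ ṁᵢCp,ᵢ
      = -2039.7 / 454.98 = -4.4831 °C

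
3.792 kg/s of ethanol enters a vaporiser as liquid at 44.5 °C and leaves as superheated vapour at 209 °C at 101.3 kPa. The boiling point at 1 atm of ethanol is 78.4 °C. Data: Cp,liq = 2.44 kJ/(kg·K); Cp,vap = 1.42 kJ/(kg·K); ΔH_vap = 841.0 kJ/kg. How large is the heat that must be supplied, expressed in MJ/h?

Q = 15100 MJ/h

liquid 44.5→78.4 °C: 82.716 kJ/kg
vaporisation at 78.4 °C: 841 kJ/kg
vapour 78.4→209 °C: 185.45 kJ/kg
Δh = 82.716 + 841 + 185.45 = 1109.2 kJ/kg
Q = ṁ·Δh = 3.792 kg/s × 1109.2 kJ/kg = 4206 kJ/s
|Q| = 4206 kW = 15141 MJ/h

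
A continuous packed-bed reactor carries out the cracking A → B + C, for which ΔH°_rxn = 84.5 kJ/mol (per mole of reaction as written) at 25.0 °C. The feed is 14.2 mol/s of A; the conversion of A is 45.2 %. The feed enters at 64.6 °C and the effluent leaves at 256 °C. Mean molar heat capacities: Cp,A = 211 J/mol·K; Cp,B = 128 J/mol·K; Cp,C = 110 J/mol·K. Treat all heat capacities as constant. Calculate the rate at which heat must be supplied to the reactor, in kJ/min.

Q_in = 69400 kJ/min

Extent of reaction ξ = 0.452 × 14.2 = 6.4184 mol/s
Reaction term: ξ·ΔH°_rxn = 6.4184 × 84.5 = 542.35 kJ/s
Sensible, feed 64.6→25 °C: -118.65 kJ/s
Outlet flows (mol/s): A 7.7816, B 6.4184, C 6.4184
Sensible, products 25→256 °C: 732.15 kJ/s
Q = ΔH = 1155.9 kJ/s = 1155.9 kW
Heat supplied = 69352 kJ/min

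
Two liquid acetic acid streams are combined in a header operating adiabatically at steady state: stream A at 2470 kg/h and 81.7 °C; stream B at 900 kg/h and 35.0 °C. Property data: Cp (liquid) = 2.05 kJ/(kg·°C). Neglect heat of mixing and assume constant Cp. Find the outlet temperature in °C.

T_out = 69.2 °C

Adiabatic, steady state ⇒ Σ ṁᵢCp,ᵢ(T_out − Tᵢ) = 0
Σ ṁᵢCp,ᵢTᵢ = 2470×2.05×81.7 + 900×2.05×35.0 = 478260
Σ ṁᵢCp,ᵢ = 2470×2.05 + 900×2.05 = 6908.5
T_out = 478260 / 6908.5 = 69.228 °C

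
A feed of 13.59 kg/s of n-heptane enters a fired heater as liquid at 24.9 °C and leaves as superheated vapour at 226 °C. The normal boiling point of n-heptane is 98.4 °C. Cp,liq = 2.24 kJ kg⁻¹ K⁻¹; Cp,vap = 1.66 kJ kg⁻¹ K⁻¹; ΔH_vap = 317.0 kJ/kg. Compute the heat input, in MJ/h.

Q = 33900 MJ/h

liquid 24.9→98.4 °C: 164.64 kJ/kg
vaporisation at 98.4 °C: 317 kJ/kg
vapour 98.4→226 °C: 211.82 kJ/kg
Δh = 164.64 + 317 + 211.82 = 693.46 kJ/kg
Q = ṁ·Δh = 13.59 kg/s × 693.46 kJ/kg = 9424.1 kJ/s
|Q| = 9424.1 kW = 33927 MJ/h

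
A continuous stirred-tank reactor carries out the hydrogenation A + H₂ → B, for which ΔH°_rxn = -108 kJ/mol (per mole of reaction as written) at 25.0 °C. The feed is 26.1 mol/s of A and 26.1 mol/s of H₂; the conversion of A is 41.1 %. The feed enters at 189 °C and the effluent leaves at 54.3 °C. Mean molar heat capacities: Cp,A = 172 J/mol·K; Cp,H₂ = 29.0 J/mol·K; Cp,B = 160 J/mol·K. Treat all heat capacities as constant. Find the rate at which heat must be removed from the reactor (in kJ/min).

Q_out = 113000 kJ/min

Extent of reaction ξ = 0.411 × 26.1 = 10.727 mol/s
Reaction term: ξ·ΔH°_rxn = 10.727 × -108 = -1158.5 kJ/s
Sensible, feed 189→25 °C: -860.36 kJ/s
Outlet flows (mol/s): A 15.373, H₂ 15.373, B 10.727
Sensible, products 25→54.3 °C: 140.82 kJ/s
Q = ΔH = -1878.1 kJ/s = -1878.1 kW
Heat removed = 112680 kJ/min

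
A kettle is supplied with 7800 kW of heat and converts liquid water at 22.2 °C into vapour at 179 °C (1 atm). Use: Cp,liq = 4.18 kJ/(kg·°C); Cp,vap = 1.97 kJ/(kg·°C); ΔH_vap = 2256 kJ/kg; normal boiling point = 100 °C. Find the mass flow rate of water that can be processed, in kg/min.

ṁ = 171 kg/min

Δh = 4.18×(100−22.2) + 2256 + 1.97×(179−100) = 2736.8 kJ/kg
Q = 7800 kW = 7800 kJ/s = 468000 kJ/min
ṁ = Q/Δh = 468000 / 2736.8 = 171 kg/min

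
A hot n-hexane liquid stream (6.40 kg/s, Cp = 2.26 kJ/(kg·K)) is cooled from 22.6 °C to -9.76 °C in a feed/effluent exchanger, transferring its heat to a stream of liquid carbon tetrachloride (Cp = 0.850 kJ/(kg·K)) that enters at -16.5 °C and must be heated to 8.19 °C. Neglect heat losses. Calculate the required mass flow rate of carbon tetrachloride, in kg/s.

ṁ_c = 22.3 kg/s

Heat released by hot stream: Q = 6.40 × 2.26 × (22.6 − -9.76) = 468.06 kJ/s
Energy balance on cold side (adiabatic exchanger): Q = ṁ_c·Cp_c·(T_c,out − T_c,in)
ṁ_c = 468.06 / [0.850 × (8.19 − -16.5)] = 22.303 kg/s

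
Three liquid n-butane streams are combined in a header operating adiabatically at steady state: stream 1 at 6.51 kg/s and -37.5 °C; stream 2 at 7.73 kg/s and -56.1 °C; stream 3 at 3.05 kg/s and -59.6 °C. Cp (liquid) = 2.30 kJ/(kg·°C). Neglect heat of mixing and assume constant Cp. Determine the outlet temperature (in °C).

T_out = -49.7 °C

No heat crosses the boundary, so H_out = H_in.
Σ ṁᵢCp,ᵢTᵢ = 6.51×2.30×-37.5 + 7.73×2.30×-56.1 + 3.05×2.30×-59.6 = -1977
Σ ṁᵢCp,ᵢ = 6.51×2.30 + 7.73×2.30 + 3.05×2.30 = 39.767
T_out = -1977 / 39.767 = -49.714 °C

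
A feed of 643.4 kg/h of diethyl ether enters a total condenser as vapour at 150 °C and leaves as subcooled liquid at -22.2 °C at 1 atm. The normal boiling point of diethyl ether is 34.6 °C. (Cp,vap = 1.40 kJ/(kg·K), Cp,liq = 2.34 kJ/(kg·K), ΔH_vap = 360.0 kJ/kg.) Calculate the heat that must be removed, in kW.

Q_c = 117 kW

vapour 150→34.6 °C: -161.56 kJ/kg
condensation at 34.6 °C: -360 kJ/kg
liquid 34.6→-22.2 °C: -132.91 kJ/kg
Δh = -161.56 + -360 + -132.91 = -654.47 kJ/kg
Q = ṁ·Δh = 643.4 kg/h × -654.47 kJ/kg = -421090 kJ/h
|Q| = 116.97 kW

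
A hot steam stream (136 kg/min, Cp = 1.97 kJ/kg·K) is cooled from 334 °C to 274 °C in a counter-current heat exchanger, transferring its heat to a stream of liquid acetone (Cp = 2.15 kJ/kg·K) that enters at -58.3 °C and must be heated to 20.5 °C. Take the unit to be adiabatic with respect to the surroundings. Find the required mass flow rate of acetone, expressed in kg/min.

Heat released by hot stream: Q = 136 × 1.97 × (334 − 274) = 16075 kJ/min
Energy balance on cold side (adiabatic exchanger): Q = ṁ_c·Cp_c·(T_c,out − T_c,in)
ṁ_c = 16075 / [2.15 × (20.5 − -58.3)] = 94.884 kg/min

ṁ_c = 94.9 kg/min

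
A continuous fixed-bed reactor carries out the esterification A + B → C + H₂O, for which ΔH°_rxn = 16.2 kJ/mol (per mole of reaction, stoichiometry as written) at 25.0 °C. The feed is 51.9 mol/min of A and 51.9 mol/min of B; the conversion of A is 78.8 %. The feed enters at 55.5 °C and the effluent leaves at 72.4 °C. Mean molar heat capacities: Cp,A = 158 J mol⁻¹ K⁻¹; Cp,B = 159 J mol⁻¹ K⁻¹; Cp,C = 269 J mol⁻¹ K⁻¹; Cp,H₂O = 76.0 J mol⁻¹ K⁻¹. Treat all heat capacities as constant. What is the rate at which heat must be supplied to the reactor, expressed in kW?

Q_in = 16.6 kW

Extent of reaction ξ = 0.788 × 51.9 = 40.897 mol/min
Reaction term: ξ·ΔH°_rxn = 40.897 × 16.2 = 662.53 kJ/min
Sensible, feed 55.5→25 °C: -501.8 kJ/min
Outlet flows (mol/min): A 11.003, B 11.003, C 40.897, H₂O 40.897
Sensible, products 25→72.4 °C: 834.12 kJ/min
Q = ΔH = 994.86 kJ/min = 16.581 kW
Heat supplied = 16.581 kW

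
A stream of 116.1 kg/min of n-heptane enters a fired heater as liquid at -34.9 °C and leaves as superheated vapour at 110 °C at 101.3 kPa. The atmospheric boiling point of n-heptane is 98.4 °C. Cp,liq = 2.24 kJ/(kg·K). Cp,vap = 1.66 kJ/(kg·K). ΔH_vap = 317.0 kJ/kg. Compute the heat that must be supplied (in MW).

liquid -34.9→98.4 °C: 298.59 kJ/kg
vaporisation at 98.4 °C: 317 kJ/kg
vapour 98.4→110 °C: 19.256 kJ/kg
Δh = 298.59 + 317 + 19.256 = 634.85 kJ/kg
Q = ṁ·Δh = 116.1 kg/min × 634.85 kJ/kg = 73706 kJ/min
|Q| = 1228.4 kW = 1.2284 MW

Q = 1.23 MW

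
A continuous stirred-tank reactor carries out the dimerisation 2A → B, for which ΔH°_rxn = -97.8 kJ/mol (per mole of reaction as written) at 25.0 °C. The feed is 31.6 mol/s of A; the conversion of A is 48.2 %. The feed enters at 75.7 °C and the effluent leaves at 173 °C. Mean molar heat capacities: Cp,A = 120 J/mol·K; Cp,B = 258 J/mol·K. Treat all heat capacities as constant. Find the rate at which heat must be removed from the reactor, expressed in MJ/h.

Extent of reaction ξ = 0.482 × 31.6 / 2 = 7.6156 mol/s
Reaction term: ξ·ΔH°_rxn = 7.6156 × -97.8 = -744.81 kJ/s
Sensible, feed 75.7→25 °C: -192.25 kJ/s
Outlet flows (mol/s): A 16.369, B 7.6156
Sensible, products 25→173 °C: 581.5 kJ/s
Q = ΔH = -355.56 kJ/s = -355.56 kW
Heat removed = 1280 MJ/h

Q_out = 1280 MJ/h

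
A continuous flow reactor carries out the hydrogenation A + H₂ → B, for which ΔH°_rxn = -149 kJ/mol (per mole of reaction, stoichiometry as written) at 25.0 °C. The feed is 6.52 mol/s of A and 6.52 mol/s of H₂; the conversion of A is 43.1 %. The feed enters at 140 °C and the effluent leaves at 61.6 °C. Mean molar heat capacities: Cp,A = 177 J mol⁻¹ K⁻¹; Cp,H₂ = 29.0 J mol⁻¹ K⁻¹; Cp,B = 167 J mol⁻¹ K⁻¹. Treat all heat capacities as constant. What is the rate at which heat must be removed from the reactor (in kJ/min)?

Extent of reaction ξ = 0.431 × 6.52 = 2.8101 mol/s
Reaction term: ξ·ΔH°_rxn = 2.8101 × -149 = -418.71 kJ/s
Sensible, feed 140→25 °C: -154.46 kJ/s
Outlet flows (mol/s): A 3.7099, H₂ 3.7099, B 2.8101
Sensible, products 25→61.6 °C: 45.147 kJ/s
Q = ΔH = -528.02 kJ/s = -528.02 kW
Heat removed = 31681 kJ/min

Q_out = 31700 kJ/min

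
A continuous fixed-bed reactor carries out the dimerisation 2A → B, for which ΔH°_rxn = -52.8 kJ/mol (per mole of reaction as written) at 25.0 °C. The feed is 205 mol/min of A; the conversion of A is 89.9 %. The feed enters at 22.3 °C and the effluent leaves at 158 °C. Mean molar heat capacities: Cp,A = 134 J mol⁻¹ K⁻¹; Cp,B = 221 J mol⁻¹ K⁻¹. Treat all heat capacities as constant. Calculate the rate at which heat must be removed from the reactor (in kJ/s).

Q_out = 28.6 kJ/s

Extent of reaction ξ = 0.899 × 205 / 2 = 92.148 mol/min
Reaction term: ξ·ΔH°_rxn = 92.148 × -52.8 = -4865.4 kJ/min
Sensible, feed 22.3→25 °C: 74.169 kJ/min
Outlet flows (mol/min): A 20.705, B 92.148
Sensible, products 25→158 °C: 3077.5 kJ/min
Q = ΔH = -1713.7 kJ/min = -28.562 kW
Heat removed = 28.562 kJ/s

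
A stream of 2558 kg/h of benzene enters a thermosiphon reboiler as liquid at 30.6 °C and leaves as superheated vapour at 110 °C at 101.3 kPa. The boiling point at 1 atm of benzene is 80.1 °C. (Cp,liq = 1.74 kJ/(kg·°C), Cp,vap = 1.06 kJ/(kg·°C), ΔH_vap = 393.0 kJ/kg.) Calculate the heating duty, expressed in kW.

liquid 30.6→80.1 °C: 86.13 kJ/kg
vaporisation at 80.1 °C: 393 kJ/kg
vapour 80.1→110 °C: 31.694 kJ/kg
Δh = 86.13 + 393 + 31.694 = 510.82 kJ/kg
Q = ṁ·Δh = 2558 kg/h × 510.82 kJ/kg = 1.3067e+06 kJ/h
|Q| = 362.97 kW

Q = 363 kW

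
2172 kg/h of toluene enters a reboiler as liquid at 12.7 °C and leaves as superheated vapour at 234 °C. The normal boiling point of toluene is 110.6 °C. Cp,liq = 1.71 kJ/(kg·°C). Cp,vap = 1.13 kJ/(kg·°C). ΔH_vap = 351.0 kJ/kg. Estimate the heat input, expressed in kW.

liquid 12.7→110.6 °C: 167.41 kJ/kg
vaporisation at 110.6 °C: 351 kJ/kg
vapour 110.6→234 °C: 139.44 kJ/kg
Δh = 167.41 + 351 + 139.44 = 657.85 kJ/kg
Q = ṁ·Δh = 2172 kg/h × 657.85 kJ/kg = 1.4289e+06 kJ/h
|Q| = 396.9 kW

Q = 397 kW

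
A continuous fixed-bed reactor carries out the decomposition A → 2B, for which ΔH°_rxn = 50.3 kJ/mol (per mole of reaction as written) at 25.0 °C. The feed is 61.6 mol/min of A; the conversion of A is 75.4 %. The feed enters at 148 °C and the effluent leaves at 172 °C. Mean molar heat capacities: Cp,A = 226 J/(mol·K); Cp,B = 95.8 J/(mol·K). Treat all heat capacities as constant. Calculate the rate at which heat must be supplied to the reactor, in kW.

Q_in = 40.6 kW

Extent of reaction ξ = 0.754 × 61.6 = 46.446 mol/min
Reaction term: ξ·ΔH°_rxn = 46.446 × 50.3 = 2336.3 kJ/min
Sensible, feed 148→25 °C: -1712.4 kJ/min
Outlet flows (mol/min): A 15.154, B 92.893
Sensible, products 25→172 °C: 1811.6 kJ/min
Q = ΔH = 2435.5 kJ/min = 40.592 kW
Heat supplied = 40.592 kW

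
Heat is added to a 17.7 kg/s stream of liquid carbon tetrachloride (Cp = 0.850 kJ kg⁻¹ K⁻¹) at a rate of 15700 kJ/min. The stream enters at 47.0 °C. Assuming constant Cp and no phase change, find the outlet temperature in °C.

T_out = 64.4 °C

Q = 15700 kJ/min = 261.67 kJ/s
ΔT = Q/(ṁ·Cp) = 261.67/(17.7×0.850) = 17.392 K
T_out = 47.0 + 17.392 = 64.392 °C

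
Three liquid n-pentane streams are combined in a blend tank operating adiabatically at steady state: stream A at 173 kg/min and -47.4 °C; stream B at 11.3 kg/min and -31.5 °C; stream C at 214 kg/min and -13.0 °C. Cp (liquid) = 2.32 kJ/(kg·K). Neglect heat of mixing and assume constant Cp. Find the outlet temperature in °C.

Energy balance with Q = 0: Σ ṁᵢCp,ᵢ(T_out − Tᵢ) = 0
T_out = Σ ṁᵢCp,ᵢTᵢ / Σ ṁᵢCp,ᵢ
      = -26305 / 924.06 = -28.466 °C

T_out = -28.5 °C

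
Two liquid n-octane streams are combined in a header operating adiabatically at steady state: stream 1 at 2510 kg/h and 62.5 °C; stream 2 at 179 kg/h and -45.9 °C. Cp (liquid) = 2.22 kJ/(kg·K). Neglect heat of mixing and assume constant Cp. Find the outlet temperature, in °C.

Energy balance with Q = 0: Σ ṁᵢCp,ᵢ(T_out − Tᵢ) = 0
Σ ṁᵢCp,ᵢTᵢ = 2510×2.22×62.5 + 179×2.22×-45.9 = 330020
Σ ṁᵢCp,ᵢ = 2510×2.22 + 179×2.22 = 5969.6
T_out = 330020 / 5969.6 = 55.284 °C

T_out = 55.3 °C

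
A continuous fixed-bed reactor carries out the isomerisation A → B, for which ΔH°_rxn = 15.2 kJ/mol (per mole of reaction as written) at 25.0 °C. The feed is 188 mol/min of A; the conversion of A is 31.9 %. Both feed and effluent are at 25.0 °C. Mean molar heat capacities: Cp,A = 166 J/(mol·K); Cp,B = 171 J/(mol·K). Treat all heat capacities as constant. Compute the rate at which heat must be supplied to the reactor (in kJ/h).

Q_in = 54700 kJ/h

Extent of reaction ξ = 0.319 × 188 = 59.972 mol/min
Reaction term: ξ·ΔH°_rxn = 59.972 × 15.2 = 911.57 kJ/min
Q = ΔH = 911.57 kJ/min = 15.193 kW
Heat supplied = 54694 kJ/h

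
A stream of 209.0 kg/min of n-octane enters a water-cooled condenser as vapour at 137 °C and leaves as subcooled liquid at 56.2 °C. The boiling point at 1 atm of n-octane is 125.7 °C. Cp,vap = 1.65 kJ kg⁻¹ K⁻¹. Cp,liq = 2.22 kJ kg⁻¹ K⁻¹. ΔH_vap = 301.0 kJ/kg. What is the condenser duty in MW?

vapour 137→125.7 °C: -18.645 kJ/kg
condensation at 125.7 °C: -301 kJ/kg
liquid 125.7→56.2 °C: -154.29 kJ/kg
Δh = -18.645 + -301 + -154.29 = -473.94 kJ/kg
Q = ṁ·Δh = 209.0 kg/min × -473.94 kJ/kg = -99052 kJ/min
|Q| = 1650.9 kW = 1.6509 MW

Q_c = 1.65 MW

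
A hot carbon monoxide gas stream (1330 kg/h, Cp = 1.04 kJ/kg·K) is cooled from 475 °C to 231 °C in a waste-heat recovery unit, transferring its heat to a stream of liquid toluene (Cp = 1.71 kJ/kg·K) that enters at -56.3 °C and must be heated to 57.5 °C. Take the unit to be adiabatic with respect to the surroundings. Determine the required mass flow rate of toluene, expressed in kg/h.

Heat released by hot stream: Q = 1330 × 1.04 × (475 − 231) = 337500 kJ/h
Energy balance on cold side (adiabatic exchanger): Q = ṁ_c·Cp_c·(T_c,out − T_c,in)
ṁ_c = 337500 / [1.71 × (57.5 − -56.3)] = 1734.3 kg/h

ṁ_c = 1730 kg/h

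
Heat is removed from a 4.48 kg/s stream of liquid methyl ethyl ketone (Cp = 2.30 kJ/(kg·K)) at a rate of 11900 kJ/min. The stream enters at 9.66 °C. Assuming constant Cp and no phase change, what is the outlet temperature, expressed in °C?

T_out = -9.59 °C

Q = 11900 kJ/min = 198.33 kJ/s
ΔT = Q/(ṁ·Cp) = 198.33/(4.48×2.30) = 19.248 K
T_out = 9.66 − 19.248 = -9.5882 °C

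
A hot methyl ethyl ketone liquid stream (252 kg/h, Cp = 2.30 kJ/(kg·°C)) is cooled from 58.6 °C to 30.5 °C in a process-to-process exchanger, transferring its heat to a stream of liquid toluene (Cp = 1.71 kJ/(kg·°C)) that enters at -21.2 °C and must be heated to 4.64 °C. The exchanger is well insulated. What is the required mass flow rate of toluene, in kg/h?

ṁ_c = 369 kg/h

Heat released by hot stream: Q = 252 × 2.30 × (58.6 − 30.5) = 16287 kJ/h
Energy balance on cold side (adiabatic exchanger): Q = ṁ_c·Cp_c·(T_c,out − T_c,in)
ṁ_c = 16287 / [1.71 × (4.64 − -21.2)] = 368.59 kg/h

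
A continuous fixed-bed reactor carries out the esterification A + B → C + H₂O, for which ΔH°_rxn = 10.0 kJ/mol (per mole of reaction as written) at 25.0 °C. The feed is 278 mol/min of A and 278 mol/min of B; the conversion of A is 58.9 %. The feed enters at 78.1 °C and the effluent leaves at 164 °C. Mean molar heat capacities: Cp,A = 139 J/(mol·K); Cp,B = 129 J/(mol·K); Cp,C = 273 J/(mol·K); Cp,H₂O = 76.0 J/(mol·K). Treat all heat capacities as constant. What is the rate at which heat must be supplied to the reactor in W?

Extent of reaction ξ = 0.589 × 278 = 163.74 mol/min
Reaction term: ξ·ΔH°_rxn = 163.74 × 10.0 = 1637.4 kJ/min
Sensible, feed 78.1→25 °C: -3956.2 kJ/min
Outlet flows (mol/min): A 114.26, B 114.26, C 163.74, H₂O 163.74
Sensible, products 25→164 °C: 12200 kJ/min
Q = ΔH = 9880.9 kJ/min = 164.68 kW
Heat supplied = 164680 W

Q_in = 165000 W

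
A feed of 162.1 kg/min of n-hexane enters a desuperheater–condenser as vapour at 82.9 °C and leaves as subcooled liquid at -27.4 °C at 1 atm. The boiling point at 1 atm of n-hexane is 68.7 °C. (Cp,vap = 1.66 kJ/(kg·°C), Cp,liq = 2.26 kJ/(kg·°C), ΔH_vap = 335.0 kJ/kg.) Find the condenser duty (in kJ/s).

vapour 82.9→68.7 °C: -23.572 kJ/kg
condensation at 68.7 °C: -335 kJ/kg
liquid 68.7→-27.4 °C: -217.19 kJ/kg
Δh = -23.572 + -335 + -217.19 = -575.76 kJ/kg
Q = ṁ·Δh = 162.1 kg/min × -575.76 kJ/kg = -93330 kJ/min
|Q| = 1555.5 kW

Q_c = 1560 kJ/s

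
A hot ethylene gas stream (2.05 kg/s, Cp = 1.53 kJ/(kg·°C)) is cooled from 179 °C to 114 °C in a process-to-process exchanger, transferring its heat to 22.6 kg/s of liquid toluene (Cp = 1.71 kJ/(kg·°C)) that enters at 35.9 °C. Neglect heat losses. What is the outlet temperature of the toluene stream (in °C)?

Heat released by hot stream: Q = 2.05 × 1.53 × (179 − 114) = 203.87 kJ/s
Energy balance on cold side (adiabatic exchanger): Q = ṁ_c·Cp_c·(T_c,out − T_c,in)
T_c,out = 35.9 + 203.87/(22.6 × 1.71) = 41.175 °C

T_c,out = 41.2 °C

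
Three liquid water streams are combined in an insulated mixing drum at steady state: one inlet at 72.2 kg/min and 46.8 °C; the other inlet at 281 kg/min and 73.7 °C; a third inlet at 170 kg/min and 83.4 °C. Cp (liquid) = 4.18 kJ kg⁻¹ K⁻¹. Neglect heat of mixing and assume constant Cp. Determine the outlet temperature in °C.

T_out = 73.1 °C

Energy balance with Q = 0: Σ ṁᵢCp,ᵢ(T_out − Tᵢ) = 0
Σ ṁᵢCp,ᵢTᵢ = 72.2×4.18×46.8 + 281×4.18×73.7 + 170×4.18×83.4 = 159950
Σ ṁᵢCp,ᵢ = 72.2×4.18 + 281×4.18 + 170×4.18 = 2187
T_out = 159950 / 2187 = 73.14 °C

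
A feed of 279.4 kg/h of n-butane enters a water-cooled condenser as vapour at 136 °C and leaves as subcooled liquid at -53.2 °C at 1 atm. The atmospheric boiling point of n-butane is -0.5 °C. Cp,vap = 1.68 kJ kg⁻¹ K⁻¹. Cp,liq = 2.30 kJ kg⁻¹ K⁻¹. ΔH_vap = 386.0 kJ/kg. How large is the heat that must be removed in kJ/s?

Q_c = 57.2 kJ/s

vapour 136→-0.5 °C: -229.32 kJ/kg
condensation at -0.5 °C: -386 kJ/kg
liquid -0.5→-53.2 °C: -121.21 kJ/kg
Δh = -229.32 + -386 + -121.21 = -736.53 kJ/kg
Q = ṁ·Δh = 279.4 kg/h × -736.53 kJ/kg = -205790 kJ/h
|Q| = 57.163 kW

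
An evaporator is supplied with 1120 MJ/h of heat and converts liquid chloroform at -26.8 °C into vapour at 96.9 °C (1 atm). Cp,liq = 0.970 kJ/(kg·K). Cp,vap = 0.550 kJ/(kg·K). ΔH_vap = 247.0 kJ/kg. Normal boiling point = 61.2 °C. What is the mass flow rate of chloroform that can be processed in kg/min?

Δh = 0.970×(61.2−-26.8) + 247.0 + 0.550×(96.9−61.2) = 352 kJ/kg
Q = 1120 MJ/h = 311.11 kJ/s = 18667 kJ/min
ṁ = Q/Δh = 18667 / 352 = 53.031 kg/min

ṁ = 53.0 kg/min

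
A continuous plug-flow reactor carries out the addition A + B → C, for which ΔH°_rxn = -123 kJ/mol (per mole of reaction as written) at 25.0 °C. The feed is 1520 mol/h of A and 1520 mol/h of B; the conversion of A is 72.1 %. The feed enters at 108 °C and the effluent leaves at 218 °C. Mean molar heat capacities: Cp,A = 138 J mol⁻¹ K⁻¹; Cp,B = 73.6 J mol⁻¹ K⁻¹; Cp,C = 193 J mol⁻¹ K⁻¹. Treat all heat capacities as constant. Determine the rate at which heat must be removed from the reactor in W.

Q_out = 28700 W

Extent of reaction ξ = 0.721 × 1520 = 1095.9 mol/h
Reaction term: ξ·ΔH°_rxn = 1095.9 × -123 = -134800 kJ/h
Sensible, feed 108→25 °C: -26695 kJ/h
Outlet flows (mol/h): A 424.08, B 424.08, C 1095.9
Sensible, products 25→218 °C: 58141 kJ/h
Q = ΔH = -103350 kJ/h = -28.709 kW
Heat removed = 28709 W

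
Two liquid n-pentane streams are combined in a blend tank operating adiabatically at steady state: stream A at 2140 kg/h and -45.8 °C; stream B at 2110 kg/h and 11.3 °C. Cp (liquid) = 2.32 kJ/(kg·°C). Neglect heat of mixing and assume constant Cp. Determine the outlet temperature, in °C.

T_out = -17.5 °C

Adiabatic, steady state ⇒ Σ ṁᵢCp,ᵢ(T_out − Tᵢ) = 0
T_out = Σ ṁᵢCp,ᵢTᵢ / Σ ṁᵢCp,ᵢ
      = -172070 / 9860 = -17.452 °C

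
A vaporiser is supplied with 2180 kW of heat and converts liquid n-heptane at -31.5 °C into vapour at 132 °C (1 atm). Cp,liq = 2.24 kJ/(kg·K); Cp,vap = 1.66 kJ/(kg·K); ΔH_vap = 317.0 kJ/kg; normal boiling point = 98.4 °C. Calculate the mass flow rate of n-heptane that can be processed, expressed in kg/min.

ṁ = 197 kg/min

Δh = 2.24×(98.4−-31.5) + 317.0 + 1.66×(132−98.4) = 663.75 kJ/kg
Q = 2180 kW = 2180 kJ/s = 130800 kJ/min
ṁ = Q/Δh = 130800 / 663.75 = 197.06 kg/min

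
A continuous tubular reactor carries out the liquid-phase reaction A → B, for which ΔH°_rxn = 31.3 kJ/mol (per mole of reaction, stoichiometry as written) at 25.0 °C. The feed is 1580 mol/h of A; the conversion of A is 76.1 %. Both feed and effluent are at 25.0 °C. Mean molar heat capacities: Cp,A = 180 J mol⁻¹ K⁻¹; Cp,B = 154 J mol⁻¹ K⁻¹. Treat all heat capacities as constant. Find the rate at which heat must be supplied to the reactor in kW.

Extent of reaction ξ = 0.761 × 1580 = 1202.4 mol/h
Reaction term: ξ·ΔH°_rxn = 1202.4 × 31.3 = 37634 kJ/h
Q = ΔH = 37634 kJ/h = 10.454 kW
Heat supplied = 10.454 kW

Q_in = 10.5 kW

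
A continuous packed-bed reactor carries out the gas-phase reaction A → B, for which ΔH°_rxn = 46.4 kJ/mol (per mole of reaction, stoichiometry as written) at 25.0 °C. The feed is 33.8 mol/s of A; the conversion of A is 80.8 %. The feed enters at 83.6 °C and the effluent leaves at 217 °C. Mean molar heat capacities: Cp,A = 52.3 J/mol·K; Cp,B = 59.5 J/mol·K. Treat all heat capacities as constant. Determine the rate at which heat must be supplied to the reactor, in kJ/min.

Extent of reaction ξ = 0.808 × 33.8 = 27.31 mol/s
Reaction term: ξ·ΔH°_rxn = 27.31 × 46.4 = 1267.2 kJ/s
Sensible, feed 83.6→25 °C: -103.59 kJ/s
Outlet flows (mol/s): A 6.4896, B 27.31
Sensible, products 25→217 °C: 377.16 kJ/s
Q = ΔH = 1540.8 kJ/s = 1540.8 kW
Heat supplied = 92446 kJ/min

Q_in = 92400 kJ/min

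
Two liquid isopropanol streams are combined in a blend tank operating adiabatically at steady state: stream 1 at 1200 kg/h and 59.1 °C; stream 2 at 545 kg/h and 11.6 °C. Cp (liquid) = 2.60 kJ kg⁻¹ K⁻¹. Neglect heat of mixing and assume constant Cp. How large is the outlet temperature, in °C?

T_out = 44.3 °C

Adiabatic, steady state ⇒ Σ ṁᵢCp,ᵢ(T_out − Tᵢ) = 0
Σ ṁᵢCp,ᵢTᵢ = 1200×2.60×59.1 + 545×2.60×11.6 = 200830
Σ ṁᵢCp,ᵢ = 1200×2.60 + 545×2.60 = 4537
T_out = 200830 / 4537 = 44.265 °C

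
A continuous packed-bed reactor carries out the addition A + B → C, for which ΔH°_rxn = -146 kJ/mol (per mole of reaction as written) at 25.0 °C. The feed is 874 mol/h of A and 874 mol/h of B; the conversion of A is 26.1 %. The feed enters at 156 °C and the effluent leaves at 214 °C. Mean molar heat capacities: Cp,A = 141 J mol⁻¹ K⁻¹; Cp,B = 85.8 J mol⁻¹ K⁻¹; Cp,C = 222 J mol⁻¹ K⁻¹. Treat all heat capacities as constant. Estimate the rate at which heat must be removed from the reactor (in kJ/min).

Extent of reaction ξ = 0.261 × 874 = 228.11 mol/h
Reaction term: ξ·ΔH°_rxn = 228.11 × -146 = -33305 kJ/h
Sensible, feed 156→25 °C: -25967 kJ/h
Outlet flows (mol/h): A 645.89, B 645.89, C 228.11
Sensible, products 25→214 °C: 37257 kJ/h
Q = ΔH = -22015 kJ/h = -6.1152 kW
Heat removed = 366.91 kJ/min

Q_out = 367 kJ/min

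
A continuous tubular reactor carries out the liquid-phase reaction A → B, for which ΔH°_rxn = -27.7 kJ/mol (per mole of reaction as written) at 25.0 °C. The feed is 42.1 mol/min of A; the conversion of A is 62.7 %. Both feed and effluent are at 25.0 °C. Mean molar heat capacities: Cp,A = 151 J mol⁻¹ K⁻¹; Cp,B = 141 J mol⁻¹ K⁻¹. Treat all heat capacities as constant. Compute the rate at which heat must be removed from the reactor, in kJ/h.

Q_out = 43900 kJ/h

Extent of reaction ξ = 0.627 × 42.1 = 26.397 mol/min
Reaction term: ξ·ΔH°_rxn = 26.397 × -27.7 = -731.19 kJ/min
Q = ΔH = -731.19 kJ/min = -12.186 kW
Heat removed = 43871 kJ/h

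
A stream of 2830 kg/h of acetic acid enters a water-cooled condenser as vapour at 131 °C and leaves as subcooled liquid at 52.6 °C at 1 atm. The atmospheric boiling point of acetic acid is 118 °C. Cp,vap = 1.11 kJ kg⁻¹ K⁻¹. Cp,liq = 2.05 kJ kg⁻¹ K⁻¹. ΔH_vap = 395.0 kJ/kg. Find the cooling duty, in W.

vapour 131→118 °C: -14.43 kJ/kg
condensation at 118 °C: -395 kJ/kg
liquid 118→52.6 °C: -134.07 kJ/kg
Δh = -14.43 + -395 + -134.07 = -543.5 kJ/kg
Q = ṁ·Δh = 2830 kg/h × -543.5 kJ/kg = -1.5381e+06 kJ/h
|Q| = 427.25 kW = 427250 W

Q_c = 427000 W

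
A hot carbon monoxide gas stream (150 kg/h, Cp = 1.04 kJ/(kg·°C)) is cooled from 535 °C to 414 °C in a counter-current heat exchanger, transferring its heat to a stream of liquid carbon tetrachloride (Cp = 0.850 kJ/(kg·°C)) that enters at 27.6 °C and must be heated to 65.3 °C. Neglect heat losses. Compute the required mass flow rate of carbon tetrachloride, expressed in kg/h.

Heat released by hot stream: Q = 150 × 1.04 × (535 − 414) = 18876 kJ/h
Energy balance on cold side (adiabatic exchanger): Q = ṁ_c·Cp_c·(T_c,out − T_c,in)
ṁ_c = 18876 / [0.850 × (65.3 − 27.6)] = 589.05 kg/h

ṁ_c = 589 kg/h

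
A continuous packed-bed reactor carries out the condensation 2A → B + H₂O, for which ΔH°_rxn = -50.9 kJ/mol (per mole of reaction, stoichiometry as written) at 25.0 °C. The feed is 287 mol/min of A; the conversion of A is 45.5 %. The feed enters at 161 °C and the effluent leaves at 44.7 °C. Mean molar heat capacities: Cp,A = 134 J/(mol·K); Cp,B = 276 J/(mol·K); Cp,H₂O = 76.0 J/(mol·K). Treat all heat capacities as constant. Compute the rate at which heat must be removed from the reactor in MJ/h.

Extent of reaction ξ = 0.455 × 287 / 2 = 65.293 mol/min
Reaction term: ξ·ΔH°_rxn = 65.293 × -50.9 = -3323.4 kJ/min
Sensible, feed 161→25 °C: -5230.3 kJ/min
Outlet flows (mol/min): A 156.41, B 65.293, H₂O 65.293
Sensible, products 25→44.7 °C: 865.67 kJ/min
Q = ΔH = -7688 kJ/min = -128.13 kW
Heat removed = 461.28 MJ/h

Q_out = 461 MJ/h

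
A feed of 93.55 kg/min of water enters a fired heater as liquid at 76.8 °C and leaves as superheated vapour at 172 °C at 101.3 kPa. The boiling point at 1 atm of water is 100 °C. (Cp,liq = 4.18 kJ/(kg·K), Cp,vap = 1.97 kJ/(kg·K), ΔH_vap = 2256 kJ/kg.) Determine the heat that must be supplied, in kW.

liquid 76.8→100 °C: 96.976 kJ/kg
vaporisation at 100 °C: 2256 kJ/kg
vapour 100→172 °C: 141.84 kJ/kg
Δh = 96.976 + 2256 + 141.84 = 2494.8 kJ/kg
Q = ṁ·Δh = 93.55 kg/min × 2494.8 kJ/kg = 233390 kJ/min
|Q| = 3889.8 kW

Q = 3890 kW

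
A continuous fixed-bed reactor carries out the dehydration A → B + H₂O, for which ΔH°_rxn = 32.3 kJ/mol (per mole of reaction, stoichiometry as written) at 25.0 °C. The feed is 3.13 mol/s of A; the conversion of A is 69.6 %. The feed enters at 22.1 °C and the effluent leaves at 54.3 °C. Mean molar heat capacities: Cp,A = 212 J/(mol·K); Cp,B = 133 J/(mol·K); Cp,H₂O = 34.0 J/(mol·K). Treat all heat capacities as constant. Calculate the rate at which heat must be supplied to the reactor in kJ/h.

Q_in = 320000 kJ/h

Extent of reaction ξ = 0.696 × 3.13 = 2.1785 mol/s
Reaction term: ξ·ΔH°_rxn = 2.1785 × 32.3 = 70.365 kJ/s
Sensible, feed 22.1→25 °C: 1.9243 kJ/s
Outlet flows (mol/s): A 0.95152, B 2.1785, H₂O 2.1785
Sensible, products 25→54.3 °C: 16.57 kJ/s
Q = ΔH = 88.859 kJ/s = 88.859 kW
Heat supplied = 319890 kJ/h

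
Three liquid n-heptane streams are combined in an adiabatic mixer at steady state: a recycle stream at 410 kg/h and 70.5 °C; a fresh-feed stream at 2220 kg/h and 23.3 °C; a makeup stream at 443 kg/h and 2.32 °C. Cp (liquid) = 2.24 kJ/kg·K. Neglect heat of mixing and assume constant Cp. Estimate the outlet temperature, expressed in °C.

T_out = 26.6 °C

Energy balance with Q = 0: Σ ṁᵢCp,ᵢ(T_out − Tᵢ) = 0
T_out = Σ ṁᵢCp,ᵢTᵢ / Σ ṁᵢCp,ᵢ
      = 182920 / 6883.5 = 26.573 °C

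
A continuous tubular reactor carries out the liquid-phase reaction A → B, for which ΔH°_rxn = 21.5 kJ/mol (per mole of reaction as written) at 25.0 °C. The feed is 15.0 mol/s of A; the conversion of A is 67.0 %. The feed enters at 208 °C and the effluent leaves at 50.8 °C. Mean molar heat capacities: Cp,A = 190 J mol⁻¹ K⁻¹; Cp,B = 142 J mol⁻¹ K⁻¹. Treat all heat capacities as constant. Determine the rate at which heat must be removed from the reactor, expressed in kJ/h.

Extent of reaction ξ = 0.670 × 15.0 = 10.05 mol/s
Reaction term: ξ·ΔH°_rxn = 10.05 × 21.5 = 216.08 kJ/s
Sensible, feed 208→25 °C: -521.55 kJ/s
Outlet flows (mol/s): A 4.95, B 10.05
Sensible, products 25→50.8 °C: 61.084 kJ/s
Q = ΔH = -244.39 kJ/s = -244.39 kW
Heat removed = 879810 kJ/h

Q_out = 880000 kJ/h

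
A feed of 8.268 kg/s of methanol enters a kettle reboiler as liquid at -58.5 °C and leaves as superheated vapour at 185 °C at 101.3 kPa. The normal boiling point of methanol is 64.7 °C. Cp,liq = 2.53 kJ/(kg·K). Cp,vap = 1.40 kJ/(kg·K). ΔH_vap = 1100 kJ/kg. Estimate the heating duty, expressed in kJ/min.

Q = 784000 kJ/min

liquid -58.5→64.7 °C: 311.7 kJ/kg
vaporisation at 64.7 °C: 1100 kJ/kg
vapour 64.7→185 °C: 168.42 kJ/kg
Δh = 311.7 + 1100 + 168.42 = 1580.1 kJ/kg
Q = ṁ·Δh = 8.268 kg/s × 1580.1 kJ/kg = 13064 kJ/s
|Q| = 13064 kW = 783860 kJ/min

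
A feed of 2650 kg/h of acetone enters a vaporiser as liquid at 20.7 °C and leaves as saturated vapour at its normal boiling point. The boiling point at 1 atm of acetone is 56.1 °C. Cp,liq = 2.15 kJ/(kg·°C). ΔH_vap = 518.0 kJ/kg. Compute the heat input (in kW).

liquid 20.7→56.1 °C: 76.11 kJ/kg
vaporisation at 56.1 °C: 518 kJ/kg
Δh = 76.11 + 518 = 594.11 kJ/kg
Q = ṁ·Δh = 2650 kg/h × 594.11 kJ/kg = 1.5744e+06 kJ/h
|Q| = 437.33 kW

Q = 437 kW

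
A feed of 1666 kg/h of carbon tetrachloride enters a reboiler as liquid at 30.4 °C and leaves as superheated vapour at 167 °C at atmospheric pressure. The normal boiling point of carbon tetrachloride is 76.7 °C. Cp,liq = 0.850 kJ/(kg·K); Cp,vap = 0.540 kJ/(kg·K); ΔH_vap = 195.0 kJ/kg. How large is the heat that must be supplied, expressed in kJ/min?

liquid 30.4→76.7 °C: 39.355 kJ/kg
vaporisation at 76.7 °C: 195 kJ/kg
vapour 76.7→167 °C: 48.762 kJ/kg
Δh = 39.355 + 195 + 48.762 = 283.12 kJ/kg
Q = ṁ·Δh = 1666 kg/h × 283.12 kJ/kg = 471670 kJ/h
|Q| = 131.02 kW = 7861.2 kJ/min

Q = 7860 kJ/min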